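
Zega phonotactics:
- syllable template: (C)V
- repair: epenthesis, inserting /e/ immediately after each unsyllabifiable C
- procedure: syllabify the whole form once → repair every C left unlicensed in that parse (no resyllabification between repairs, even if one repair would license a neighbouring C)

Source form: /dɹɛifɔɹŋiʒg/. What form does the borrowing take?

deɹɛifɔɹeŋiʒege

The consonants /d/, /ɹ/, /ʒ/, /g/ cannot be parsed into a legal (C)V syllable (no codas are permitted; onsets are limited to one consonant).
Epenthesis after each stranded consonant: /d/ → /de/, /ɹ/ → /ɹe/, /ʒ/ → /ʒe/, /g/ → /ge/.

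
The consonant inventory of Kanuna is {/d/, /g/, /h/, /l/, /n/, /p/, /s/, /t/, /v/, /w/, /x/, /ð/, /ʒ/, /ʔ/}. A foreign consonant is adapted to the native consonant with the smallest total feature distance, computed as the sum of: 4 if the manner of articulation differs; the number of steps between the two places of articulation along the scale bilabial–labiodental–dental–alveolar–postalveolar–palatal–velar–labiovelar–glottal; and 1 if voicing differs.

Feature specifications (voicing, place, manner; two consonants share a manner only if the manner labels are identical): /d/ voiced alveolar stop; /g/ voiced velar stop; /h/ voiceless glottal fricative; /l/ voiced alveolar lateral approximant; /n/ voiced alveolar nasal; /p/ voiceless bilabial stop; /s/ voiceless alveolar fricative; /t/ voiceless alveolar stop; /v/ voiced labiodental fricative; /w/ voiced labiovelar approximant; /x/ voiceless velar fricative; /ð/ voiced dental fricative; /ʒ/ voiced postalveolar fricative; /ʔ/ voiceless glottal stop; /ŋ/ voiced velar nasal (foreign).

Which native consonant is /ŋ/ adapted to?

n

/n/ is closest: same manner (nasal), place distance 3 (velar→alveolar), same voicing; total 3. Next closest is /g/ at distance 4.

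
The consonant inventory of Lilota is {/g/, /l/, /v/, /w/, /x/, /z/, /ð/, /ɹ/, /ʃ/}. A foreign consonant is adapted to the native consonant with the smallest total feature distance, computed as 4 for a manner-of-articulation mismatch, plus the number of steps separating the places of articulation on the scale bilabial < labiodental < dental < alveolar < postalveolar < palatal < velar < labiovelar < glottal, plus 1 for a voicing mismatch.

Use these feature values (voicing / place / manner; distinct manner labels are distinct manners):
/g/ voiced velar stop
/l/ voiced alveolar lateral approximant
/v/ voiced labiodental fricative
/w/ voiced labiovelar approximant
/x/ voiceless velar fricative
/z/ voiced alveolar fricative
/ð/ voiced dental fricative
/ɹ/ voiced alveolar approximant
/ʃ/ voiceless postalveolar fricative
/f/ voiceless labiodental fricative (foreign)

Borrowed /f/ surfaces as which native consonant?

/v/ is closest: same manner (fricative), place distance 0 (labiodental→labiodental), voicing differs (+1); total 1. Next closest is /ð/ at distance 2.

v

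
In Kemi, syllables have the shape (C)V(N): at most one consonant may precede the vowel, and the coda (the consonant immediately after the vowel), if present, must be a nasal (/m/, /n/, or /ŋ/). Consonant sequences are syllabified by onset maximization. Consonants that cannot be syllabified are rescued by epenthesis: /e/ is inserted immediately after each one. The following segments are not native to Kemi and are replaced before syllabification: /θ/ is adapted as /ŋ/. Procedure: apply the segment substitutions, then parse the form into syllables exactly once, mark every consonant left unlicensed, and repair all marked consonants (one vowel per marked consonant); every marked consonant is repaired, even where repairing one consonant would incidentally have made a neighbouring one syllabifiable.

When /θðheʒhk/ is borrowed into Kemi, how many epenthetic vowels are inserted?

After substitution the input is /ŋðheʒhk/.
The unsyllabifiable consonants are /ŋ/, /ð/, /ʒ/, /h/, /k/; each receives one epenthetic vowel.

5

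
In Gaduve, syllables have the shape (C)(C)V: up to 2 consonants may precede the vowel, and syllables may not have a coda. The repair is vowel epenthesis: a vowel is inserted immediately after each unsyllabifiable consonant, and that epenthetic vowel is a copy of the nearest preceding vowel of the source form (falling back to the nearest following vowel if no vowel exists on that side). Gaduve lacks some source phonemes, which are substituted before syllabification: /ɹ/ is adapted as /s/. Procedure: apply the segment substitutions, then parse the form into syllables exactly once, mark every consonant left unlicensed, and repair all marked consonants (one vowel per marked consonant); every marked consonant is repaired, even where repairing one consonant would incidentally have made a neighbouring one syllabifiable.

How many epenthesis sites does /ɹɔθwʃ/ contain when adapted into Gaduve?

3

After substitution the input is /sɔθwʃ/.
The unsyllabifiable consonants are /θ/, /w/, /ʃ/; each receives one epenthetic vowel.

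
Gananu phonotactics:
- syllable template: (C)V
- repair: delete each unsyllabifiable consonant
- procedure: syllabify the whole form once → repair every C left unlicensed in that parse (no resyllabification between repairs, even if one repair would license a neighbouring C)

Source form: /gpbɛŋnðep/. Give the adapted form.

The consonants /g/, /p/, /ŋ/, /n/, /p/ cannot be parsed into a legal (C)V syllable (no codas are permitted; onsets are limited to one consonant).
Deleting the stranded consonants removes /g/, /p/, /ŋ/, /n/, /p/.

bɛðe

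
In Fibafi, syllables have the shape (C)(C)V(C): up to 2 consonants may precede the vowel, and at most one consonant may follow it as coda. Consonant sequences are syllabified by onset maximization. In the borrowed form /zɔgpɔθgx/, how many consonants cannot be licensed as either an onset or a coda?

2

Syllabifying with onset maximization leaves /g/, /x/ stranded (at most one coda consonant is licensed; onsets may contain at most 2 consonants).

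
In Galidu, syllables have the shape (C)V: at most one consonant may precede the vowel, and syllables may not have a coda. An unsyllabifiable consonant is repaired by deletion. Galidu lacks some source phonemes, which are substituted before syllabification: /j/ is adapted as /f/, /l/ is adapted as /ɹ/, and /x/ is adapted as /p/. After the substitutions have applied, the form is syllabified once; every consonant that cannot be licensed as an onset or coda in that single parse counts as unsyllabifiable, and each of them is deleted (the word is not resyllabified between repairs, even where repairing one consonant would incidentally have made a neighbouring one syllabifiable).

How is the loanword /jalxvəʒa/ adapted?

favəʒa

Substitution: /j/ → /f/, /l/ → /ɹ/, /x/ → /p/, giving /faɹpvəʒa/.
Syllabifying with onset maximization leaves /ɹ/, /p/ stranded (no codas are permitted; onsets are limited to one consonant).
Deletion applies to /ɹ/, /p/.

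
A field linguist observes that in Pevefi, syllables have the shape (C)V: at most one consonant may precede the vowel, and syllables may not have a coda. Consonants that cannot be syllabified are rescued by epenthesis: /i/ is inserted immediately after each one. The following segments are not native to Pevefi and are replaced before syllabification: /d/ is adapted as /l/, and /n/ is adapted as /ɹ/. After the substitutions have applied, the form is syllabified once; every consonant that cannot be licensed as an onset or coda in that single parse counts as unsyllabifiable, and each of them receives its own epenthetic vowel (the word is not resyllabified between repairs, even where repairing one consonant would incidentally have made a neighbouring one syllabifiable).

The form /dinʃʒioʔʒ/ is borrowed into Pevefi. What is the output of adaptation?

Substitution: /d/ → /l/, /n/ → /ɹ/, giving /liɹʃʒioʔʒ/.
Under (C)V, the unsyllabifiable consonants are /ɹ/, /ʃ/, /ʔ/, /ʒ/ (no codas are permitted; onsets are limited to one consonant).
Inserting the epenthetic vowel yields /ɹ/ → /ɹi/, /ʃ/ → /ʃi/, /ʔ/ → /ʔi/, /ʒ/ → /ʒi/.

liɹiʃiʒioʔiʒi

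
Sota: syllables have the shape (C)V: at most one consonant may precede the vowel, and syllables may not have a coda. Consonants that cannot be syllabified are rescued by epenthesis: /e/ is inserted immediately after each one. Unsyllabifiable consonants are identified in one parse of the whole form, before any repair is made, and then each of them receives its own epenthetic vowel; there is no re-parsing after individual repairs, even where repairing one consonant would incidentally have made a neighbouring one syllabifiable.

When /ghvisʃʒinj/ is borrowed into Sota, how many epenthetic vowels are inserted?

6

The unsyllabifiable consonants are /g/, /h/, /s/, /ʃ/, /n/, /j/; each receives one epenthetic vowel.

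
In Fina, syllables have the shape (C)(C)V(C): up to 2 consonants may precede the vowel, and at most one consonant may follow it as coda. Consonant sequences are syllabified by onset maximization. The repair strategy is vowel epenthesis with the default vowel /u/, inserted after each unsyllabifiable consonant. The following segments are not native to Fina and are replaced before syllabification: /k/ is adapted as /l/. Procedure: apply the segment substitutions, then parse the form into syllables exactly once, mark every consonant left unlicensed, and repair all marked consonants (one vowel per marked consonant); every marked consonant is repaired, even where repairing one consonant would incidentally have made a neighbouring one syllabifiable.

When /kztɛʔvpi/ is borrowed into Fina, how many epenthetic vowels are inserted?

1

After substitution the input is /lztɛʔvpi/.
The unsyllabifiable consonants are /l/; each receives one epenthetic vowel.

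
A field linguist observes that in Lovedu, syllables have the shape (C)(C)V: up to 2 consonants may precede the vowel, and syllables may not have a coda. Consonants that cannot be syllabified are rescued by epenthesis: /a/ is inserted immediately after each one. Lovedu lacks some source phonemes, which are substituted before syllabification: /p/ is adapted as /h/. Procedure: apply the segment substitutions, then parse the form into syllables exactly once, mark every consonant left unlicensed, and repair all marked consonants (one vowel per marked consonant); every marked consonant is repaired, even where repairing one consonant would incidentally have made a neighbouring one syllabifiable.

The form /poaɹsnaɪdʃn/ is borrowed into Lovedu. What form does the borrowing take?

Substitution: /p/ → /h/, giving /hoaɹsnaɪdʃn/.
Under (C)(C)V, the unsyllabifiable consonants are /ɹ/, /d/, /ʃ/, /n/ (no codas are permitted; onsets may contain at most 2 consonants).
Inserting the epenthetic vowel yields /ɹ/ → /ɹa/, /d/ → /da/, /ʃ/ → /ʃa/, /n/ → /na/.

hoaɹasnaɪdaʃana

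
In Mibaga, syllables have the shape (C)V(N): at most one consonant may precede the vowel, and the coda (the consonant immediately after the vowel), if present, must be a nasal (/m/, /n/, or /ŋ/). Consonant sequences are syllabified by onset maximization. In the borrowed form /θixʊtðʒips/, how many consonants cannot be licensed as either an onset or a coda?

Syllabifying with onset maximization leaves /t/, /ð/, /p/, /s/ stranded (only a nasal (/m/, /n/, or /ŋ/) is licensed in coda position; onsets are limited to one consonant).

4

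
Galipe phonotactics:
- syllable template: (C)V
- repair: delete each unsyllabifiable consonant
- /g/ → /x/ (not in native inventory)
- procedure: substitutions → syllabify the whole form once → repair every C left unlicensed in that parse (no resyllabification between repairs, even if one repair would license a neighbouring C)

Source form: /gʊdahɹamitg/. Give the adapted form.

Substitution: /g/ → /x/, giving /xʊdahɹamitx/.
The consonants /h/, /t/, /x/ cannot be parsed into a legal (C)V syllable (no codas are permitted; onsets are limited to one consonant).
Deleting the stranded consonants removes /h/, /t/, /x/.

xʊdaɹami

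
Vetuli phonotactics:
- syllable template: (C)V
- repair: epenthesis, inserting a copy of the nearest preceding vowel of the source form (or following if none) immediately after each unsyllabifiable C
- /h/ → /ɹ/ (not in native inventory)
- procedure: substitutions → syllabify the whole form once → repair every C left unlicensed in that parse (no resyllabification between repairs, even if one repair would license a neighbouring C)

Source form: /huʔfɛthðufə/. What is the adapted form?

ɹuʔufɛtɛɹɛðufə

Substitution: /h/ → /ɹ/, giving /ɹuʔfɛtɹðufə/.
The consonants /ʔ/, /t/, /ɹ/ cannot be parsed into a legal (C)V syllable (no codas are permitted; onsets are limited to one consonant).
Each unlicensed consonant becomes the onset of a new syllable: /ʔ/ → /ʔu/, /t/ → /tɛ/, /ɹ/ → /ɹɛ/.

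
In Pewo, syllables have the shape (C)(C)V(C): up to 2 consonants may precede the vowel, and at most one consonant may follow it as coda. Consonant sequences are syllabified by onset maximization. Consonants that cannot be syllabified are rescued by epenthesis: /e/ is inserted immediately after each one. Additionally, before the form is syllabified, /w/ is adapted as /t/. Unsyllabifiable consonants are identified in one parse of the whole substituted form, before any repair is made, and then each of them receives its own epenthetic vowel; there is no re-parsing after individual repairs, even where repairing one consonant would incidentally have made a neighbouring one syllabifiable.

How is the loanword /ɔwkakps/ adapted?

ɔtkakpese

Substitution: /w/ → /t/, giving /ɔtkakps/.
The consonants /p/, /s/ cannot be parsed into a legal (C)(C)V(C) syllable (at most one coda consonant is licensed; onsets may contain at most 2 consonants).
Each unlicensed consonant becomes the onset of a new syllable: /p/ → /pe/, /s/ → /se/.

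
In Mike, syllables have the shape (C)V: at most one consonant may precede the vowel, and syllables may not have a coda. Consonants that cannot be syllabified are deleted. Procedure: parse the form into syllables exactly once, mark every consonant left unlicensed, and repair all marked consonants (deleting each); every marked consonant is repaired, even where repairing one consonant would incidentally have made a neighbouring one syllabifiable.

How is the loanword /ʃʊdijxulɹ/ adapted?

Syllabifying with onset maximization leaves /j/, /l/, /ɹ/ stranded (no codas are permitted; onsets are limited to one consonant).
Deletion applies to /j/, /l/, /ɹ/.

ʃʊdixu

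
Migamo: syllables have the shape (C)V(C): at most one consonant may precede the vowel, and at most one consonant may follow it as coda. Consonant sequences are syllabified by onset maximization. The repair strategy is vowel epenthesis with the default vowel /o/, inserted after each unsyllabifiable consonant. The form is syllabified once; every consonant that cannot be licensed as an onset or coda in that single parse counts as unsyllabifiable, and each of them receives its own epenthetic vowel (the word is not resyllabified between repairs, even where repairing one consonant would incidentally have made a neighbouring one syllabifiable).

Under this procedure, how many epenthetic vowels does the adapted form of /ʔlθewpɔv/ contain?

The unsyllabifiable consonants are /ʔ/, /l/; each receives one epenthetic vowel.

2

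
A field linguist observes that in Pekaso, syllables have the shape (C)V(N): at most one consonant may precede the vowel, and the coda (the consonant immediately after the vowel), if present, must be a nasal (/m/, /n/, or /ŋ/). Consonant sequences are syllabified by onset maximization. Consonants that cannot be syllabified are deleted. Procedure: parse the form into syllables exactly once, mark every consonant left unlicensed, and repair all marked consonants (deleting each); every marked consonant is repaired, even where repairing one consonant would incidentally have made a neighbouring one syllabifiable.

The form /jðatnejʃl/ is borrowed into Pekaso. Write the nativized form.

The consonants /j/, /t/, /j/, /ʃ/, /l/ cannot be parsed into a legal (C)V(N) syllable (only a nasal (/m/, /n/, or /ŋ/) is licensed in coda position; onsets are limited to one consonant).
Each unlicensed consonant is deleted: /j/, /t/, /j/, /ʃ/, /l/.

ðane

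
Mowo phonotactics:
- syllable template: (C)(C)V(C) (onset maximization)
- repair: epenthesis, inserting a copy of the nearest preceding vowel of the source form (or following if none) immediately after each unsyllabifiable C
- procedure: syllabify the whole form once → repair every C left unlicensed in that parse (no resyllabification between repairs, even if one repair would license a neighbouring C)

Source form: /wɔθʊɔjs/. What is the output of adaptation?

wɔθʊɔjsɔ

Syllabifying with onset maximization leaves /s/ stranded (at most one coda consonant is licensed; onsets may contain at most 2 consonants).
Inserting the epenthetic vowel yields /s/ → /sɔ/.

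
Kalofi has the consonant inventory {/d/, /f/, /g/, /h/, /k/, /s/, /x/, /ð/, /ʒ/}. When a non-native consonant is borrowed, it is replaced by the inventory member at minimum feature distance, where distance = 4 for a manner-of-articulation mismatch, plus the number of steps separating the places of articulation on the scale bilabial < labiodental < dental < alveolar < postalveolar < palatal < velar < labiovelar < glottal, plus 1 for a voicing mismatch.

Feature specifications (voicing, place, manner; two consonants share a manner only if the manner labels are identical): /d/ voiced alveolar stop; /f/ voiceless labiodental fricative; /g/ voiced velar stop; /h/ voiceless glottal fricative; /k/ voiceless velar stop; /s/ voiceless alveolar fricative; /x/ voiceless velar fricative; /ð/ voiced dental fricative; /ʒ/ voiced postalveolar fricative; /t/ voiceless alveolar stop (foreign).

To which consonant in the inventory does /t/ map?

d

/d/ is closest: same manner (stop), place distance 0 (alveolar→alveolar), voicing differs (+1); total 1. Next closest is /k/ at distance 3.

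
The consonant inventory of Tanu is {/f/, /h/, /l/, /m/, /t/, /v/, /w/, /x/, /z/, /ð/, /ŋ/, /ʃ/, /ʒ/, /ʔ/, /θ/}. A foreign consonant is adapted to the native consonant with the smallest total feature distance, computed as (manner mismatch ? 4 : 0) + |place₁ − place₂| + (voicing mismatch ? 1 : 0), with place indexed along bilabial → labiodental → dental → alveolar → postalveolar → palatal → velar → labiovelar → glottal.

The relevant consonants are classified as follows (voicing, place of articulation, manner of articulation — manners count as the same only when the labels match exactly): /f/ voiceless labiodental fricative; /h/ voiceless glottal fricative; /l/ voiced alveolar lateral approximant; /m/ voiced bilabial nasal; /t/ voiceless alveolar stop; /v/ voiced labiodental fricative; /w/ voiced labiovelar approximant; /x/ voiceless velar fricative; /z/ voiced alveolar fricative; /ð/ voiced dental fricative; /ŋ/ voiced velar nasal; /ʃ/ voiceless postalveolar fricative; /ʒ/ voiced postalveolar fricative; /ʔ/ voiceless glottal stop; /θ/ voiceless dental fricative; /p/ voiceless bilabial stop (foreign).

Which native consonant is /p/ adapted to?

/t/ is closest: same manner (stop), place distance 3 (bilabial→alveolar), same voicing; total 3. Next closest is /f/ at distance 5.

t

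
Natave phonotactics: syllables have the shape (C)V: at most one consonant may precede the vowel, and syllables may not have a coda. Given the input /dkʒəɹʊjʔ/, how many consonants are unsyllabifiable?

4

The consonants /d/, /k/, /j/, /ʔ/ cannot be parsed into a legal (C)V syllable (no codas are permitted; onsets are limited to one consonant).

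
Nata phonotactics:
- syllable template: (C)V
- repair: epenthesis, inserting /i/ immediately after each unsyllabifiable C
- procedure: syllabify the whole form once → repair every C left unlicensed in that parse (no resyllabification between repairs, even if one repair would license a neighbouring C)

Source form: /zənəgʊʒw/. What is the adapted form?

zənəgʊʒiwi

The consonants /ʒ/, /w/ cannot be parsed into a legal (C)V syllable (no codas are permitted; onsets are limited to one consonant).
Each unlicensed consonant becomes the onset of a new syllable: /ʒ/ → /ʒi/, /w/ → /wi/.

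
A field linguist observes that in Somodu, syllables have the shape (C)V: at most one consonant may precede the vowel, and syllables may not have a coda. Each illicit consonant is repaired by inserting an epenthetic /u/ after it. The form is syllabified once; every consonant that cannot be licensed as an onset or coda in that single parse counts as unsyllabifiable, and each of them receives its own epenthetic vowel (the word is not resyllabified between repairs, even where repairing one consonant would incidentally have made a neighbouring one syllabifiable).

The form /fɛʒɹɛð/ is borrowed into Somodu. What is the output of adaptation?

Under (C)V, the unsyllabifiable consonants are /ʒ/, /ð/ (no codas are permitted; onsets are limited to one consonant).
Inserting the epenthetic vowel yields /ʒ/ → /ʒu/, /ð/ → /ðu/.

fɛʒuɹɛðu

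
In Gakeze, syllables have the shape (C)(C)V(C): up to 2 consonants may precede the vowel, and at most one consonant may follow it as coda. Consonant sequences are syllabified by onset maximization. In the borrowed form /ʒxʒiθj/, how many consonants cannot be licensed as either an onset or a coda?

2

The consonants /ʒ/, /j/ cannot be parsed into a legal (C)(C)V(C) syllable (at most one coda consonant is licensed; onsets may contain at most 2 consonants).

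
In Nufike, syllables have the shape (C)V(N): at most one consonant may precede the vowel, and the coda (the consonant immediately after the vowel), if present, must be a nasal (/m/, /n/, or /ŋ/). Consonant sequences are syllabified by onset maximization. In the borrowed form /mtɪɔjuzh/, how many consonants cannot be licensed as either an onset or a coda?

3

Under (C)V(N), the unsyllabifiable consonants are /m/, /z/, /h/ (only a nasal (/m/, /n/, or /ŋ/) is licensed in coda position; onsets are limited to one consonant).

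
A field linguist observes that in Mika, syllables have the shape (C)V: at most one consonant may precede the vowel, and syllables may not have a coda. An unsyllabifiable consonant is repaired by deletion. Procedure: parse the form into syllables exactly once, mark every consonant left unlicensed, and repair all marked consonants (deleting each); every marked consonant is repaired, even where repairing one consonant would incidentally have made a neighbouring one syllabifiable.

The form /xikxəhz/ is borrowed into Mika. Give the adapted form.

xixə

The consonants /k/, /h/, /z/ cannot be parsed into a legal (C)V syllable (no codas are permitted; onsets are limited to one consonant).
Deleting the stranded consonants removes /k/, /h/, /z/.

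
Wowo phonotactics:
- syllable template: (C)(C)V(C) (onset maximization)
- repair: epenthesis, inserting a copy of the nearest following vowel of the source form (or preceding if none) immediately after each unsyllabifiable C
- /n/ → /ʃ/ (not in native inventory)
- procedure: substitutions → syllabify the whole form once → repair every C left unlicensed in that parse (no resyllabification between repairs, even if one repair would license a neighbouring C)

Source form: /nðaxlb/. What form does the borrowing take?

Substitution: /n/ → /ʃ/, giving /ʃðaxlb/.
Syllabifying with onset maximization leaves /l/, /b/ stranded (at most one coda consonant is licensed; onsets may contain at most 2 consonants).
Each unlicensed consonant becomes the onset of a new syllable: /l/ → /la/, /b/ → /ba/.

ʃðaxlaba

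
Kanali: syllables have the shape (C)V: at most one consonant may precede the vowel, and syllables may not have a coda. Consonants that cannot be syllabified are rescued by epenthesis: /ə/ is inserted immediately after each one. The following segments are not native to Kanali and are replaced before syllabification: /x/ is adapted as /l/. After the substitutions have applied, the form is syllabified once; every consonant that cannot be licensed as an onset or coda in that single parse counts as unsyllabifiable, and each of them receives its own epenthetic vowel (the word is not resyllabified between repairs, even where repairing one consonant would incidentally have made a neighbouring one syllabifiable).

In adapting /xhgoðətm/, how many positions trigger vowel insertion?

4

After substitution the input is /lhgoðətm/.
The unsyllabifiable consonants are /l/, /h/, /t/, /m/; each receives one epenthetic vowel.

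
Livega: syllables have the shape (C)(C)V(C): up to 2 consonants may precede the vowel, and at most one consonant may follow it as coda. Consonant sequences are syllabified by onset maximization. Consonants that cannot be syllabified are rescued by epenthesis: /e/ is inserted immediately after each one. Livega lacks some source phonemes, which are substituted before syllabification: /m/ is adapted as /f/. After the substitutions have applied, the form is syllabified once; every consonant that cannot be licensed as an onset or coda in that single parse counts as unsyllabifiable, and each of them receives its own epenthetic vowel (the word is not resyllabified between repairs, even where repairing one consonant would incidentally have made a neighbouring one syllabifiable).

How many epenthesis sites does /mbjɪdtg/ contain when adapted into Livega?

3

After substitution the input is /fbjɪdtg/.
The unsyllabifiable consonants are /f/, /t/, /g/; each receives one epenthetic vowel.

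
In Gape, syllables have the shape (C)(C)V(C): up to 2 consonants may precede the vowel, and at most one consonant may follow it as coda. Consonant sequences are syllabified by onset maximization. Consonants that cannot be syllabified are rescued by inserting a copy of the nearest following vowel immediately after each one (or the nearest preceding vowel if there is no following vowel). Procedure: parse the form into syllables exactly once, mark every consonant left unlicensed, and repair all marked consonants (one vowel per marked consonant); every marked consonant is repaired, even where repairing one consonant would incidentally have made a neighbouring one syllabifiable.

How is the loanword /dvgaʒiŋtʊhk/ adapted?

davgaʒiŋtʊhkʊ

Syllabifying with onset maximization leaves /d/, /k/ stranded (at most one coda consonant is licensed; onsets may contain at most 2 consonants).
Each unlicensed consonant becomes the onset of a new syllable: /d/ → /da/, /k/ → /kʊ/.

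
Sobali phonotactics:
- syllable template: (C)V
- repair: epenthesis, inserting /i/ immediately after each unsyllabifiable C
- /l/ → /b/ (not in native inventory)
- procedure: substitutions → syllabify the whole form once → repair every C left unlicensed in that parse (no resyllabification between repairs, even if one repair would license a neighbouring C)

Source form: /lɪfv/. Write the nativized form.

Substitution: /l/ → /b/, giving /bɪfv/.
The consonants /f/, /v/ cannot be parsed into a legal (C)V syllable (no codas are permitted; onsets are limited to one consonant).
Each unlicensed consonant becomes the onset of a new syllable: /f/ → /fi/, /v/ → /vi/.

bɪfivi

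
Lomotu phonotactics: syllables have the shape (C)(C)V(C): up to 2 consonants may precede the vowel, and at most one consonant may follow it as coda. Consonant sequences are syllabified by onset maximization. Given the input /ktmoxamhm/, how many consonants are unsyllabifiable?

3

Syllabifying with onset maximization leaves /k/, /h/, /m/ stranded (at most one coda consonant is licensed; onsets may contain at most 2 consonants).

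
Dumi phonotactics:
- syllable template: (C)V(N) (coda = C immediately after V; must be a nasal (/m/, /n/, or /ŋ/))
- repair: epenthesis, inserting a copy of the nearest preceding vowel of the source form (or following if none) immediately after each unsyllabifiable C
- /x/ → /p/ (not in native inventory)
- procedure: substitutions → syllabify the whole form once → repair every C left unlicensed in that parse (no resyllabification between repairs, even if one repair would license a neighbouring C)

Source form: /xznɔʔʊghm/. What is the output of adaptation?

Substitution: /x/ → /p/, giving /pznɔʔʊghm/.
Under (C)V(N), the unsyllabifiable consonants are /p/, /z/, /g/, /h/, /m/ (only a nasal (/m/, /n/, or /ŋ/) is licensed in coda position; onsets are limited to one consonant).
Epenthesis after each stranded consonant: /p/ → /pɔ/, /z/ → /zɔ/, /g/ → /gʊ/, /h/ → /hʊ/, /m/ → /mʊ/.

pɔzɔnɔʔʊgʊhʊmʊ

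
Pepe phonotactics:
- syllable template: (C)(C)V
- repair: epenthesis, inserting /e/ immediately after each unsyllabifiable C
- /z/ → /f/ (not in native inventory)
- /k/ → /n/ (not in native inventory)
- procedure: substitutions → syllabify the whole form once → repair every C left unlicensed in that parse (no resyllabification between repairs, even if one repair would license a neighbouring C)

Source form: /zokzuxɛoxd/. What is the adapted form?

fonfuxɛoxede

Substitution: /z/ → /f/, /k/ → /n/, giving /fonfuxɛoxd/.
The consonants /x/, /d/ cannot be parsed into a legal (C)(C)V syllable (no codas are permitted; onsets may contain at most 2 consonants).
Epenthesis after each stranded consonant: /x/ → /xe/, /d/ → /de/.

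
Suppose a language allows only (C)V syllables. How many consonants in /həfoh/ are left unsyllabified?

Under (C)V, the unsyllabifiable consonants are /h/ (no codas are permitted; onsets are limited to one consonant).

1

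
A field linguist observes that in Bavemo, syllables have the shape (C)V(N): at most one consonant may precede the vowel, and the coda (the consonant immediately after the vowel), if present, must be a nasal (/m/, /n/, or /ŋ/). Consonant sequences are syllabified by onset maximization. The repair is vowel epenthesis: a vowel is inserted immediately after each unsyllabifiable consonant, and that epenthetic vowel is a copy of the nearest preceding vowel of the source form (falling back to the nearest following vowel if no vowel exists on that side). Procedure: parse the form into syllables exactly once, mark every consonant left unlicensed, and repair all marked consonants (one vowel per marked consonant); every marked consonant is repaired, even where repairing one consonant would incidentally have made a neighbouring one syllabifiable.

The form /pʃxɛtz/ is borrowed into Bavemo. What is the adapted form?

pɛʃɛxɛtɛzɛ

Syllabifying with onset maximization leaves /p/, /ʃ/, /t/, /z/ stranded (only a nasal (/m/, /n/, or /ŋ/) is licensed in coda position; onsets are limited to one consonant).
Inserting the epenthetic vowel yields /p/ → /pɛ/, /ʃ/ → /ʃɛ/, /t/ → /tɛ/, /z/ → /zɛ/.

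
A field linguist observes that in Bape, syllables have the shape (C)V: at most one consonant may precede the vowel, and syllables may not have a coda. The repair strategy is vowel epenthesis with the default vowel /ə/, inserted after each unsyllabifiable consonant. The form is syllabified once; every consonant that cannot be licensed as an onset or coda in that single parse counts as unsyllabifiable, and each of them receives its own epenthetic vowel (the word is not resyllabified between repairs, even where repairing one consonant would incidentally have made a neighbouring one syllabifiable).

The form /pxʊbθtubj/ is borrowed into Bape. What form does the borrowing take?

The consonants /p/, /b/, /θ/, /b/, /j/ cannot be parsed into a legal (C)V syllable (no codas are permitted; onsets are limited to one consonant).
Inserting the epenthetic vowel yields /p/ → /pə/, /b/ → /bə/, /θ/ → /θə/, /b/ → /bə/, /j/ → /jə/.

pəxʊbəθətubəjə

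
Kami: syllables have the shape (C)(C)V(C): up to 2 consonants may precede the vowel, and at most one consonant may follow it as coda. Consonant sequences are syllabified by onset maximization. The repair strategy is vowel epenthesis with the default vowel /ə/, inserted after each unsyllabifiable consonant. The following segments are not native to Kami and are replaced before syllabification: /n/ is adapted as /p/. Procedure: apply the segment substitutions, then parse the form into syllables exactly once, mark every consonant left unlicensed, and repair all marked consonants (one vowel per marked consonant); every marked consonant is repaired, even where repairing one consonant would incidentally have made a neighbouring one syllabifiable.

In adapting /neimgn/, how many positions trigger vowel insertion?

2

After substitution the input is /peimgp/.
The unsyllabifiable consonants are /g/, /p/; each receives one epenthetic vowel.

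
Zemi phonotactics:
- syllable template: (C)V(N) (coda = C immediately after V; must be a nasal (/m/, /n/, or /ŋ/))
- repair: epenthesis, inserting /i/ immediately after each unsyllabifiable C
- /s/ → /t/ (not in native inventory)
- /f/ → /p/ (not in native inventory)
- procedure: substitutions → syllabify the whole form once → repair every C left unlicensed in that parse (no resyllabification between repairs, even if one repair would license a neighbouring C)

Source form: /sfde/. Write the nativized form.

tipide

Substitution: /s/ → /t/, /f/ → /p/, giving /tpde/.
Under (C)V(N), the unsyllabifiable consonants are /t/, /p/ (only a nasal (/m/, /n/, or /ŋ/) is licensed in coda position; onsets are limited to one consonant).
Inserting the epenthetic vowel yields /t/ → /ti/, /p/ → /pi/.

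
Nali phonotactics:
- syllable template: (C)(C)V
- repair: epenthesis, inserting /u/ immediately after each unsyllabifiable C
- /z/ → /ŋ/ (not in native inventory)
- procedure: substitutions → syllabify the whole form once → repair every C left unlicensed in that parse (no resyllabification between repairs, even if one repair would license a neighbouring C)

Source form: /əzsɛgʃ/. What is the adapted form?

Substitution: /z/ → /ŋ/, giving /əŋsɛgʃ/.
The consonants /g/, /ʃ/ cannot be parsed into a legal (C)(C)V syllable (no codas are permitted; onsets may contain at most 2 consonants).
Each unlicensed consonant becomes the onset of a new syllable: /g/ → /gu/, /ʃ/ → /ʃu/.

əŋsɛguʃu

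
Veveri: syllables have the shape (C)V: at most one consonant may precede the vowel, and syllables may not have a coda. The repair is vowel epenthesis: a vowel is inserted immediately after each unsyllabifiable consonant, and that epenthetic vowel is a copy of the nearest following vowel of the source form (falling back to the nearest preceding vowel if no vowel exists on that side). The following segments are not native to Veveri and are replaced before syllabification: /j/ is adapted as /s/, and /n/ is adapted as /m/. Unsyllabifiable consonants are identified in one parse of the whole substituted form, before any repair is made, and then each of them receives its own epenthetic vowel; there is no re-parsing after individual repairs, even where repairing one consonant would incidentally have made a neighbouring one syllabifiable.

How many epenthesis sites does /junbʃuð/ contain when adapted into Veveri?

3

After substitution the input is /sumbʃuð/.
The unsyllabifiable consonants are /m/, /b/, /ð/; each receives one epenthetic vowel.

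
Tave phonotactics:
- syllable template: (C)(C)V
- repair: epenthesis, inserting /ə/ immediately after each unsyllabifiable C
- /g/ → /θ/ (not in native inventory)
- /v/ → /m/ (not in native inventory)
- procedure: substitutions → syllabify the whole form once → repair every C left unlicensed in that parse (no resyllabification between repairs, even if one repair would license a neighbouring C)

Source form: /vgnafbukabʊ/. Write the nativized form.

Substitution: /v/ → /m/, /g/ → /θ/, giving /mθnafbukabʊ/.
The consonants /m/ cannot be parsed into a legal (C)(C)V syllable (no codas are permitted; onsets may contain at most 2 consonants).
Epenthesis after each stranded consonant: /m/ → /mə/.

məθnafbukabʊ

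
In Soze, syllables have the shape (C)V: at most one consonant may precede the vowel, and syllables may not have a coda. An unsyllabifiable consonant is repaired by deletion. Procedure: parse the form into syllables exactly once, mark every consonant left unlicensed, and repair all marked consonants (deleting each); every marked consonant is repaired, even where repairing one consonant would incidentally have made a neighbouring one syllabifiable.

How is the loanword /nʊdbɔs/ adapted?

Syllabifying with onset maximization leaves /d/, /s/ stranded (no codas are permitted; onsets are limited to one consonant).
Deleting the stranded consonants removes /d/, /s/.

nʊbɔ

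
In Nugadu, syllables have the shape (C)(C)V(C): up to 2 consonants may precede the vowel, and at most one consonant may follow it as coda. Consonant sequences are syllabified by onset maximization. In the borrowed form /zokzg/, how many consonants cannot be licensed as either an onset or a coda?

2

Syllabifying with onset maximization leaves /z/, /g/ stranded (at most one coda consonant is licensed; onsets may contain at most 2 consonants).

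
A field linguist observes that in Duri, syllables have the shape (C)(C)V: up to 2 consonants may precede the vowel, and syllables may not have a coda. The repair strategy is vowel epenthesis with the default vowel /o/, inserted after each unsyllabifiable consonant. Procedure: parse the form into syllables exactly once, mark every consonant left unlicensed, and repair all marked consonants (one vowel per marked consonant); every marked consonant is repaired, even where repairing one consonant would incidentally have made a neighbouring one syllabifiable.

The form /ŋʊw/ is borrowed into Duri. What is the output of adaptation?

Syllabifying with onset maximization leaves /w/ stranded (no codas are permitted; onsets may contain at most 2 consonants).
Each unlicensed consonant becomes the onset of a new syllable: /w/ → /wo/.

ŋʊwo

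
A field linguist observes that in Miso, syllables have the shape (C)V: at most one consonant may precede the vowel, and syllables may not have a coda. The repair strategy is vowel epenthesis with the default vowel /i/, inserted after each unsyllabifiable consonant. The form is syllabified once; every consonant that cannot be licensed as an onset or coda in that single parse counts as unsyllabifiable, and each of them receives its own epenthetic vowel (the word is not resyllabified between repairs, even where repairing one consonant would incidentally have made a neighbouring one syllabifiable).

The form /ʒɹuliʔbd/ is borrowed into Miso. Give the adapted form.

Syllabifying with onset maximization leaves /ʒ/, /ʔ/, /b/, /d/ stranded (no codas are permitted; onsets are limited to one consonant).
Epenthesis after each stranded consonant: /ʒ/ → /ʒi/, /ʔ/ → /ʔi/, /b/ → /bi/, /d/ → /di/.

ʒiɹuliʔibidi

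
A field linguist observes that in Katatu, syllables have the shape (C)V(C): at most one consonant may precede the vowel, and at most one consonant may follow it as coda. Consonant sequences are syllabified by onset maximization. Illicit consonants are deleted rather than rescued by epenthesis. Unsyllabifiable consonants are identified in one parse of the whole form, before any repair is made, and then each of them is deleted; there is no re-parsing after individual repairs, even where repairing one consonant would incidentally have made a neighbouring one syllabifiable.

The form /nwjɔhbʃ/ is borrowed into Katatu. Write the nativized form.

jɔh

The consonants /n/, /w/, /b/, /ʃ/ cannot be parsed into a legal (C)V(C) syllable (at most one coda consonant is licensed; onsets are limited to one consonant).
Each unlicensed consonant is deleted: /n/, /w/, /b/, /ʃ/.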